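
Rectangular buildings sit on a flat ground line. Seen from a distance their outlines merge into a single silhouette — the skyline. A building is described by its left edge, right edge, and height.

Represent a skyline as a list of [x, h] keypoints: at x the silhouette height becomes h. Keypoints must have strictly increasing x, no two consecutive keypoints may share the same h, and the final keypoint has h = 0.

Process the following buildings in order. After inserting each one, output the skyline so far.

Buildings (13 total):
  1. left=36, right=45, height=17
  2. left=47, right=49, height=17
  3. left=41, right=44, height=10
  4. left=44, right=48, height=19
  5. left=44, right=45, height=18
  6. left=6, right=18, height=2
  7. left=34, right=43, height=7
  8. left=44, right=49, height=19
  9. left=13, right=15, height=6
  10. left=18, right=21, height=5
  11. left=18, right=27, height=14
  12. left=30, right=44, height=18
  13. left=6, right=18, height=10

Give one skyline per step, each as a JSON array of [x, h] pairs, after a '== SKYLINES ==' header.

== SKYLINES ==
[[36,17],[45,0]]
[[36,17],[45,0],[47,17],[49,0]]
[[36,17],[45,0],[47,17],[49,0]]
[[36,17],[44,19],[48,17],[49,0]]
[[36,17],[44,19],[48,17],[49,0]]
[[6,2],[18,0],[36,17],[44,19],[48,17],[49,0]]
[[6,2],[18,0],[34,7],[36,17],[44,19],[48,17],[49,0]]
[[6,2],[18,0],[34,7],[36,17],[44,19],[49,0]]
[[6,2],[13,6],[15,2],[18,0],[34,7],[36,17],[44,19],[49,0]]
[[6,2],[13,6],[15,2],[18,5],[21,0],[34,7],[36,17],[44,19],[49,0]]
[[6,2],[13,6],[15,2],[18,14],[27,0],[34,7],[36,17],[44,19],[49,0]]
[[6,2],[13,6],[15,2],[18,14],[27,0],[30,18],[44,19],[49,0]]
[[6,10],[18,14],[27,0],[30,18],[44,19],[49,0]]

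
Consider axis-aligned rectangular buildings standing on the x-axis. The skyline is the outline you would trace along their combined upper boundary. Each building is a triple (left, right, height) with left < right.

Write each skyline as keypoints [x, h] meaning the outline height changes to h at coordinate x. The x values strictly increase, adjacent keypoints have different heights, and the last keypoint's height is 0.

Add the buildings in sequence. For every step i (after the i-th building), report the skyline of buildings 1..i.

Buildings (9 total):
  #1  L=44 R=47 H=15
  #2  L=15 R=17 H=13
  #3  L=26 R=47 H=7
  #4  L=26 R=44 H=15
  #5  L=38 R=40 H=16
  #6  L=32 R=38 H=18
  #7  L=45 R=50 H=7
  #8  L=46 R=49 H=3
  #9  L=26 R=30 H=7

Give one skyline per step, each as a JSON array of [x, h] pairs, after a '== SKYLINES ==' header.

== SKYLINES ==
[[44,15],[47,0]]
[[15,13],[17,0],[44,15],[47,0]]
[[15,13],[17,0],[26,7],[44,15],[47,0]]
[[15,13],[17,0],[26,15],[47,0]]
[[15,13],[17,0],[26,15],[38,16],[40,15],[47,0]]
[[15,13],[17,0],[26,15],[32,18],[38,16],[40,15],[47,0]]
[[15,13],[17,0],[26,15],[32,18],[38,16],[40,15],[47,7],[50,0]]
[[15,13],[17,0],[26,15],[32,18],[38,16],[40,15],[47,7],[50,0]]
[[15,13],[17,0],[26,15],[32,18],[38,16],[40,15],[47,7],[50,0]]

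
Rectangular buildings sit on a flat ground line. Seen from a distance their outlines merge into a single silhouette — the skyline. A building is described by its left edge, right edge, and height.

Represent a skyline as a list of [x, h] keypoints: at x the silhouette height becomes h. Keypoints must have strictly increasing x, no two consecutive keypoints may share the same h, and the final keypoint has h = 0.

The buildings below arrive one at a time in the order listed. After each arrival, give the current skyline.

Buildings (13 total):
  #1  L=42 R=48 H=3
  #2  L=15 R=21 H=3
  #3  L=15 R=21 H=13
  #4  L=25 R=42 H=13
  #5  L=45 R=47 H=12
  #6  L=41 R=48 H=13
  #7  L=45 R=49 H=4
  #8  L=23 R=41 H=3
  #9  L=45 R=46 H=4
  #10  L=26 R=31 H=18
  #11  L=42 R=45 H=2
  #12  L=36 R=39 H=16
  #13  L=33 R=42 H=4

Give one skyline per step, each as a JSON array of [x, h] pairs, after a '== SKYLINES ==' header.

== SKYLINES ==
[[42,3],[48,0]]
[[15,3],[21,0],[42,3],[48,0]]
[[15,13],[21,0],[42,3],[48,0]]
[[15,13],[21,0],[25,13],[42,3],[48,0]]
[[15,13],[21,0],[25,13],[42,3],[45,12],[47,3],[48,0]]
[[15,13],[21,0],[25,13],[48,0]]
[[15,13],[21,0],[25,13],[48,4],[49,0]]
[[15,13],[21,0],[23,3],[25,13],[48,4],[49,0]]
[[15,13],[21,0],[23,3],[25,13],[48,4],[49,0]]
[[15,13],[21,0],[23,3],[25,13],[26,18],[31,13],[48,4],[49,0]]
[[15,13],[21,0],[23,3],[25,13],[26,18],[31,13],[48,4],[49,0]]
[[15,13],[21,0],[23,3],[25,13],[26,18],[31,13],[36,16],[39,13],[48,4],[49,0]]
[[15,13],[21,0],[23,3],[25,13],[26,18],[31,13],[36,16],[39,13],[48,4],[49,0]]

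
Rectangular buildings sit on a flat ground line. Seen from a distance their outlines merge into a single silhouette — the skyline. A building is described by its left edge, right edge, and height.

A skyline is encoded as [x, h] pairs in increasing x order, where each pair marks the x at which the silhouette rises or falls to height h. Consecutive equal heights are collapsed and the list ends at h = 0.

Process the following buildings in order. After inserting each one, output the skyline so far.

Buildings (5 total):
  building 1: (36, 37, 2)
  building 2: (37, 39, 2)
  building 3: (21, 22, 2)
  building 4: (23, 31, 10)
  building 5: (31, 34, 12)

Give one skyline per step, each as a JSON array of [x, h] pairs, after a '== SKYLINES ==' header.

== SKYLINES ==
[[36,2],[37,0]]
[[36,2],[39,0]]
[[21,2],[22,0],[36,2],[39,0]]
[[21,2],[22,0],[23,10],[31,0],[36,2],[39,0]]
[[21,2],[22,0],[23,10],[31,12],[34,0],[36,2],[39,0]]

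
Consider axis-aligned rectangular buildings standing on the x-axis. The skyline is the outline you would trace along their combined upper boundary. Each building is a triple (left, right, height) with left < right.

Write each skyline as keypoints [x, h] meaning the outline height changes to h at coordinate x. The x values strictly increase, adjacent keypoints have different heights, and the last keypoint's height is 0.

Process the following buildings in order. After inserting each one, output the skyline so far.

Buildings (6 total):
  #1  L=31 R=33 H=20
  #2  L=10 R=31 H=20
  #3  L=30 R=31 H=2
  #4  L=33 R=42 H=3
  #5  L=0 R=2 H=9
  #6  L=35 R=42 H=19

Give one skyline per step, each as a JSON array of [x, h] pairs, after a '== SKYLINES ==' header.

== SKYLINES ==
[[31,20],[33,0]]
[[10,20],[33,0]]
[[10,20],[33,0]]
[[10,20],[33,3],[42,0]]
[[0,9],[2,0],[10,20],[33,3],[42,0]]
[[0,9],[2,0],[10,20],[33,3],[35,19],[42,0]]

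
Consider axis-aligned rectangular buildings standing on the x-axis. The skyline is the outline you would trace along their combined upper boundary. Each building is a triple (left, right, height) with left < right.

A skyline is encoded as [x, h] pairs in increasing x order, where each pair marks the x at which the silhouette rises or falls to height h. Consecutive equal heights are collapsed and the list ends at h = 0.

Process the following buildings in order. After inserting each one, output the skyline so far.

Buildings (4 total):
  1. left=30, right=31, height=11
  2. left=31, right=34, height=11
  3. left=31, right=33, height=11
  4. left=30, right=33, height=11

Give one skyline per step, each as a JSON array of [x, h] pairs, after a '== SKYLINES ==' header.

== SKYLINES ==
[[30,11],[31,0]]
[[30,11],[34,0]]
[[30,11],[34,0]]
[[30,11],[34,0]]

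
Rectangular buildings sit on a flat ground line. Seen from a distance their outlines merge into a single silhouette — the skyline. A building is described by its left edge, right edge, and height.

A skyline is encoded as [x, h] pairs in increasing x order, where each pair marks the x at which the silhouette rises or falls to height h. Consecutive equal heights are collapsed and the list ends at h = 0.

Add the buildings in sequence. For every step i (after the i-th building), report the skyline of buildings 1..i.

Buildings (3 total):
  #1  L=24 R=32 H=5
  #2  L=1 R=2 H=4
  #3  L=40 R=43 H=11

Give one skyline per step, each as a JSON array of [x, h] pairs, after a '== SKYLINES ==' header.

== SKYLINES ==
[[24,5],[32,0]]
[[1,4],[2,0],[24,5],[32,0]]
[[1,4],[2,0],[24,5],[32,0],[40,11],[43,0]]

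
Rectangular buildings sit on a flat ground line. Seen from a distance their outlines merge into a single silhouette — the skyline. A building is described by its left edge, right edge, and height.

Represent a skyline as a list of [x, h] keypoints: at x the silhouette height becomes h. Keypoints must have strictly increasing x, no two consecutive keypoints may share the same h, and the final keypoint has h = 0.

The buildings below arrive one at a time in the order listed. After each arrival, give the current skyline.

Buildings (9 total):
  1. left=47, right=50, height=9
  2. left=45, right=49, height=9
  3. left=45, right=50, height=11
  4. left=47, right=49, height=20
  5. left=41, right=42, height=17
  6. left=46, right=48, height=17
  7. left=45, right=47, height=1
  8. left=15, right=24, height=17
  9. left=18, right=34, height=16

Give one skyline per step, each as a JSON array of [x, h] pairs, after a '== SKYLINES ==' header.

== SKYLINES ==
[[47,9],[50,0]]
[[45,9],[50,0]]
[[45,11],[50,0]]
[[45,11],[47,20],[49,11],[50,0]]
[[41,17],[42,0],[45,11],[47,20],[49,11],[50,0]]
[[41,17],[42,0],[45,11],[46,17],[47,20],[49,11],[50,0]]
[[41,17],[42,0],[45,11],[46,17],[47,20],[49,11],[50,0]]
[[15,17],[24,0],[41,17],[42,0],[45,11],[46,17],[47,20],[49,11],[50,0]]
[[15,17],[24,16],[34,0],[41,17],[42,0],[45,11],[46,17],[47,20],[49,11],[50,0]]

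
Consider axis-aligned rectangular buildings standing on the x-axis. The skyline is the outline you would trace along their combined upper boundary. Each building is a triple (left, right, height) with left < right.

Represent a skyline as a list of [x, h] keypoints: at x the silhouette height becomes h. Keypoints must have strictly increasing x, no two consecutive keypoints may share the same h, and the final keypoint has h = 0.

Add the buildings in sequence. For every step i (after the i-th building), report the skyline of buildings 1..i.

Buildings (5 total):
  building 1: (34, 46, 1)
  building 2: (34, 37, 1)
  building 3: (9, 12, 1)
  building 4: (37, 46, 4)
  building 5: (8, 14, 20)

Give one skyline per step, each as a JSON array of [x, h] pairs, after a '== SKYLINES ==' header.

== SKYLINES ==
[[34,1],[46,0]]
[[34,1],[46,0]]
[[9,1],[12,0],[34,1],[46,0]]
[[9,1],[12,0],[34,1],[37,4],[46,0]]
[[8,20],[14,0],[34,1],[37,4],[46,0]]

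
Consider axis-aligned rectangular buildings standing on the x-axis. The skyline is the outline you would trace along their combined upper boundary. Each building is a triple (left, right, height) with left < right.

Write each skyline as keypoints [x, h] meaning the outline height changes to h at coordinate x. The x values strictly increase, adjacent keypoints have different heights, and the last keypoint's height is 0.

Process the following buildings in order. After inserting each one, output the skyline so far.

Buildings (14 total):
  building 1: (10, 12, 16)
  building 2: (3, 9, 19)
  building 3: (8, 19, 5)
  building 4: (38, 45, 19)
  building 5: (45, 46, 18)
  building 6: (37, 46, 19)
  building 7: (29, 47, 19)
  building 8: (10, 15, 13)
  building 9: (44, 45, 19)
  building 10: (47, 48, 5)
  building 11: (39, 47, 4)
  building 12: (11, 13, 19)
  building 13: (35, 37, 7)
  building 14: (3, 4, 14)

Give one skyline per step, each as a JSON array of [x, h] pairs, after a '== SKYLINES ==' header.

== SKYLINES ==
[[10,16],[12,0]]
[[3,19],[9,0],[10,16],[12,0]]
[[3,19],[9,5],[10,16],[12,5],[19,0]]
[[3,19],[9,5],[10,16],[12,5],[19,0],[38,19],[45,0]]
[[3,19],[9,5],[10,16],[12,5],[19,0],[38,19],[45,18],[46,0]]
[[3,19],[9,5],[10,16],[12,5],[19,0],[37,19],[46,0]]
[[3,19],[9,5],[10,16],[12,5],[19,0],[29,19],[47,0]]
[[3,19],[9,5],[10,16],[12,13],[15,5],[19,0],[29,19],[47,0]]
[[3,19],[9,5],[10,16],[12,13],[15,5],[19,0],[29,19],[47,0]]
[[3,19],[9,5],[10,16],[12,13],[15,5],[19,0],[29,19],[47,5],[48,0]]
[[3,19],[9,5],[10,16],[12,13],[15,5],[19,0],[29,19],[47,5],[48,0]]
[[3,19],[9,5],[10,16],[11,19],[13,13],[15,5],[19,0],[29,19],[47,5],[48,0]]
[[3,19],[9,5],[10,16],[11,19],[13,13],[15,5],[19,0],[29,19],[47,5],[48,0]]
[[3,19],[9,5],[10,16],[11,19],[13,13],[15,5],[19,0],[29,19],[47,5],[48,0]]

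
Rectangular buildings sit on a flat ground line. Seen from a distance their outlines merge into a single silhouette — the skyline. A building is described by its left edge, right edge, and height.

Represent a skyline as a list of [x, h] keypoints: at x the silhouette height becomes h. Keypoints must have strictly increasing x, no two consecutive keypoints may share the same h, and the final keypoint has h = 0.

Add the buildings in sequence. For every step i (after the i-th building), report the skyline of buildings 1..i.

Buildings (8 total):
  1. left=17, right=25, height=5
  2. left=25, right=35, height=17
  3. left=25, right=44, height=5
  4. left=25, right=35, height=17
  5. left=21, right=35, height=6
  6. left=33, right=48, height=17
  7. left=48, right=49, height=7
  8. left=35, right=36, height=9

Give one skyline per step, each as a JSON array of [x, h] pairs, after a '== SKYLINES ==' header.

== SKYLINES ==
[[17,5],[25,0]]
[[17,5],[25,17],[35,0]]
[[17,5],[25,17],[35,5],[44,0]]
[[17,5],[25,17],[35,5],[44,0]]
[[17,5],[21,6],[25,17],[35,5],[44,0]]
[[17,5],[21,6],[25,17],[48,0]]
[[17,5],[21,6],[25,17],[48,7],[49,0]]
[[17,5],[21,6],[25,17],[48,7],[49,0]]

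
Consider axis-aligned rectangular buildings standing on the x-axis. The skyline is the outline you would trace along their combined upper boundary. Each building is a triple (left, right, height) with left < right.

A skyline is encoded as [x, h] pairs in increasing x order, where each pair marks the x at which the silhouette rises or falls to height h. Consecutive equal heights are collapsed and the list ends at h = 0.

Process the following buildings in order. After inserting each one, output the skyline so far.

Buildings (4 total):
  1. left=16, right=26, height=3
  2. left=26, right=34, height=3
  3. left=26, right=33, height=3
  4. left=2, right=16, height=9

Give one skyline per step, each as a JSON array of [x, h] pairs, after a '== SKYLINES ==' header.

== SKYLINES ==
[[16,3],[26,0]]
[[16,3],[34,0]]
[[16,3],[34,0]]
[[2,9],[16,3],[34,0]]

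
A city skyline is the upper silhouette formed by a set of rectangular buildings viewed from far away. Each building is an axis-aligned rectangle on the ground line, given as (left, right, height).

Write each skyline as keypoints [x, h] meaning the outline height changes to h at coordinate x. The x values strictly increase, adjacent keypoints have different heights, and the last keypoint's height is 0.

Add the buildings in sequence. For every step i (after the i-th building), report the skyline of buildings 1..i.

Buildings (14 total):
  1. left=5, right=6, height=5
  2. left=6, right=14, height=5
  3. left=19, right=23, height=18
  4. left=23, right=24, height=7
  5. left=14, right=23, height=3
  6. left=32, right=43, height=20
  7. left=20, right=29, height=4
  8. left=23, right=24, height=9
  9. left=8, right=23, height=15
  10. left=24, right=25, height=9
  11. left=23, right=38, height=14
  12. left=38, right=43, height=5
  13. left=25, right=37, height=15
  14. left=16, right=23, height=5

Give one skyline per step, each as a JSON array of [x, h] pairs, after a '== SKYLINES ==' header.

== SKYLINES ==
[[5,5],[6,0]]
[[5,5],[14,0]]
[[5,5],[14,0],[19,18],[23,0]]
[[5,5],[14,0],[19,18],[23,7],[24,0]]
[[5,5],[14,3],[19,18],[23,7],[24,0]]
[[5,5],[14,3],[19,18],[23,7],[24,0],[32,20],[43,0]]
[[5,5],[14,3],[19,18],[23,7],[24,4],[29,0],[32,20],[43,0]]
[[5,5],[14,3],[19,18],[23,9],[24,4],[29,0],[32,20],[43,0]]
[[5,5],[8,15],[19,18],[23,9],[24,4],[29,0],[32,20],[43,0]]
[[5,5],[8,15],[19,18],[23,9],[25,4],[29,0],[32,20],[43,0]]
[[5,5],[8,15],[19,18],[23,14],[32,20],[43,0]]
[[5,5],[8,15],[19,18],[23,14],[32,20],[43,0]]
[[5,5],[8,15],[19,18],[23,14],[25,15],[32,20],[43,0]]
[[5,5],[8,15],[19,18],[23,14],[25,15],[32,20],[43,0]]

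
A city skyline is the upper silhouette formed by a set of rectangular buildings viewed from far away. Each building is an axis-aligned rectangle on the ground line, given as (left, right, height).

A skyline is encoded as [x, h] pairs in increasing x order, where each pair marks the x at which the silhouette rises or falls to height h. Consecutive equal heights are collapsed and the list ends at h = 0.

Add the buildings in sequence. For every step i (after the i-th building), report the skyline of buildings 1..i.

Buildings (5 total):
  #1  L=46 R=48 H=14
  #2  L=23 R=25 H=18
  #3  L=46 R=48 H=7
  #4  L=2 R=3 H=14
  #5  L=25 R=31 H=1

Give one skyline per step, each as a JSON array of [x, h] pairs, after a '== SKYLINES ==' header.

== SKYLINES ==
[[46,14],[48,0]]
[[23,18],[25,0],[46,14],[48,0]]
[[23,18],[25,0],[46,14],[48,0]]
[[2,14],[3,0],[23,18],[25,0],[46,14],[48,0]]
[[2,14],[3,0],[23,18],[25,1],[31,0],[46,14],[48,0]]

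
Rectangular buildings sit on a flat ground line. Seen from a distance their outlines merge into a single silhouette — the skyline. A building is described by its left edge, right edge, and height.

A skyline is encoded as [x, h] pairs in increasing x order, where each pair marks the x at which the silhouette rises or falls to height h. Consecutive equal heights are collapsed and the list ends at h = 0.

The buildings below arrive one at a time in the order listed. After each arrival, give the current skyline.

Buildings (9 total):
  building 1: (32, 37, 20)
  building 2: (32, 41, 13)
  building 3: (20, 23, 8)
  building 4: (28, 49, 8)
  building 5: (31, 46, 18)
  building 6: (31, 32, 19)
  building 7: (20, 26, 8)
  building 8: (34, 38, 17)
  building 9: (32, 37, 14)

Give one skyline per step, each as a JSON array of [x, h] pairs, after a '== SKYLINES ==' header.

== SKYLINES ==
[[32,20],[37,0]]
[[32,20],[37,13],[41,0]]
[[20,8],[23,0],[32,20],[37,13],[41,0]]
[[20,8],[23,0],[28,8],[32,20],[37,13],[41,8],[49,0]]
[[20,8],[23,0],[28,8],[31,18],[32,20],[37,18],[46,8],[49,0]]
[[20,8],[23,0],[28,8],[31,19],[32,20],[37,18],[46,8],[49,0]]
[[20,8],[26,0],[28,8],[31,19],[32,20],[37,18],[46,8],[49,0]]
[[20,8],[26,0],[28,8],[31,19],[32,20],[37,18],[46,8],[49,0]]
[[20,8],[26,0],[28,8],[31,19],[32,20],[37,18],[46,8],[49,0]]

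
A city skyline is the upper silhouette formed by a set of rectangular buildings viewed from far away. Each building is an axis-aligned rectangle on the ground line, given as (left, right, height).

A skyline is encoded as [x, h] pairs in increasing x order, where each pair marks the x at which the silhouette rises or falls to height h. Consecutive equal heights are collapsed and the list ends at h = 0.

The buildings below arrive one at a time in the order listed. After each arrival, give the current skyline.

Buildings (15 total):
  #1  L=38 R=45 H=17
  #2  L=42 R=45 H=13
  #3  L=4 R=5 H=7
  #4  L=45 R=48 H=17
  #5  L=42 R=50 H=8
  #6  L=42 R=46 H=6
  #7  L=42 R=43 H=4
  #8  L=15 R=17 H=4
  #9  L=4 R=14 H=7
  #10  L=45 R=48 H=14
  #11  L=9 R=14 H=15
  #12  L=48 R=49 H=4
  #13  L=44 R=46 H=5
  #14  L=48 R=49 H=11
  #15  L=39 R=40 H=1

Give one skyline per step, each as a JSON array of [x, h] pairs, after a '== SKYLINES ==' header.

== SKYLINES ==
[[38,17],[45,0]]
[[38,17],[45,0]]
[[4,7],[5,0],[38,17],[45,0]]
[[4,7],[5,0],[38,17],[48,0]]
[[4,7],[5,0],[38,17],[48,8],[50,0]]
[[4,7],[5,0],[38,17],[48,8],[50,0]]
[[4,7],[5,0],[38,17],[48,8],[50,0]]
[[4,7],[5,0],[15,4],[17,0],[38,17],[48,8],[50,0]]
[[4,7],[14,0],[15,4],[17,0],[38,17],[48,8],[50,0]]
[[4,7],[14,0],[15,4],[17,0],[38,17],[48,8],[50,0]]
[[4,7],[9,15],[14,0],[15,4],[17,0],[38,17],[48,8],[50,0]]
[[4,7],[9,15],[14,0],[15,4],[17,0],[38,17],[48,8],[50,0]]
[[4,7],[9,15],[14,0],[15,4],[17,0],[38,17],[48,8],[50,0]]
[[4,7],[9,15],[14,0],[15,4],[17,0],[38,17],[48,11],[49,8],[50,0]]
[[4,7],[9,15],[14,0],[15,4],[17,0],[38,17],[48,11],[49,8],[50,0]]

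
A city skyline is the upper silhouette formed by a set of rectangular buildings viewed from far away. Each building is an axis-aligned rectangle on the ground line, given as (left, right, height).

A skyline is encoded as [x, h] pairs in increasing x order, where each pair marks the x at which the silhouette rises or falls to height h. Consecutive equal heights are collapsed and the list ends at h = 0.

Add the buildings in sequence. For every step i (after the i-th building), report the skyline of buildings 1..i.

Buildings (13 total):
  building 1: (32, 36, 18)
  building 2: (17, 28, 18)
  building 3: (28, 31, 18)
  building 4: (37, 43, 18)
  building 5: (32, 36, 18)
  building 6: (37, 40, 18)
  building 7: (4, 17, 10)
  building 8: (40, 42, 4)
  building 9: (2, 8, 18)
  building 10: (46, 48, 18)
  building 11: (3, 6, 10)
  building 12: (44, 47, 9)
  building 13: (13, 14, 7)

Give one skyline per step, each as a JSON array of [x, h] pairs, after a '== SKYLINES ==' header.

== SKYLINES ==
[[32,18],[36,0]]
[[17,18],[28,0],[32,18],[36,0]]
[[17,18],[31,0],[32,18],[36,0]]
[[17,18],[31,0],[32,18],[36,0],[37,18],[43,0]]
[[17,18],[31,0],[32,18],[36,0],[37,18],[43,0]]
[[17,18],[31,0],[32,18],[36,0],[37,18],[43,0]]
[[4,10],[17,18],[31,0],[32,18],[36,0],[37,18],[43,0]]
[[4,10],[17,18],[31,0],[32,18],[36,0],[37,18],[43,0]]
[[2,18],[8,10],[17,18],[31,0],[32,18],[36,0],[37,18],[43,0]]
[[2,18],[8,10],[17,18],[31,0],[32,18],[36,0],[37,18],[43,0],[46,18],[48,0]]
[[2,18],[8,10],[17,18],[31,0],[32,18],[36,0],[37,18],[43,0],[46,18],[48,0]]
[[2,18],[8,10],[17,18],[31,0],[32,18],[36,0],[37,18],[43,0],[44,9],[46,18],[48,0]]
[[2,18],[8,10],[17,18],[31,0],[32,18],[36,0],[37,18],[43,0],[44,9],[46,18],[48,0]]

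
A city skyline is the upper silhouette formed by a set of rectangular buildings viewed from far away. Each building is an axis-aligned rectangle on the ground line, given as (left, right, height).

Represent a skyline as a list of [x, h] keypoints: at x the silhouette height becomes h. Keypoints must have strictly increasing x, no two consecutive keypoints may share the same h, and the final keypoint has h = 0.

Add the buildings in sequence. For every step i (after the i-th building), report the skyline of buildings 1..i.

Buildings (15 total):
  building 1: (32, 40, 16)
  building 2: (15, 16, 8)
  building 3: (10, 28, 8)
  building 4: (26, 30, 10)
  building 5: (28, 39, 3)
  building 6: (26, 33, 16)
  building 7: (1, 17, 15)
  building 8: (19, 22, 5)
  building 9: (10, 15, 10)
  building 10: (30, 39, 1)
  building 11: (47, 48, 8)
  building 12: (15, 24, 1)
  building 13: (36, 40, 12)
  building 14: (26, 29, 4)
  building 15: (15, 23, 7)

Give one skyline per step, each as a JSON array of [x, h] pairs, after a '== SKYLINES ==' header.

== SKYLINES ==
[[32,16],[40,0]]
[[15,8],[16,0],[32,16],[40,0]]
[[10,8],[28,0],[32,16],[40,0]]
[[10,8],[26,10],[30,0],[32,16],[40,0]]
[[10,8],[26,10],[30,3],[32,16],[40,0]]
[[10,8],[26,16],[40,0]]
[[1,15],[17,8],[26,16],[40,0]]
[[1,15],[17,8],[26,16],[40,0]]
[[1,15],[17,8],[26,16],[40,0]]
[[1,15],[17,8],[26,16],[40,0]]
[[1,15],[17,8],[26,16],[40,0],[47,8],[48,0]]
[[1,15],[17,8],[26,16],[40,0],[47,8],[48,0]]
[[1,15],[17,8],[26,16],[40,0],[47,8],[48,0]]
[[1,15],[17,8],[26,16],[40,0],[47,8],[48,0]]
[[1,15],[17,8],[26,16],[40,0],[47,8],[48,0]]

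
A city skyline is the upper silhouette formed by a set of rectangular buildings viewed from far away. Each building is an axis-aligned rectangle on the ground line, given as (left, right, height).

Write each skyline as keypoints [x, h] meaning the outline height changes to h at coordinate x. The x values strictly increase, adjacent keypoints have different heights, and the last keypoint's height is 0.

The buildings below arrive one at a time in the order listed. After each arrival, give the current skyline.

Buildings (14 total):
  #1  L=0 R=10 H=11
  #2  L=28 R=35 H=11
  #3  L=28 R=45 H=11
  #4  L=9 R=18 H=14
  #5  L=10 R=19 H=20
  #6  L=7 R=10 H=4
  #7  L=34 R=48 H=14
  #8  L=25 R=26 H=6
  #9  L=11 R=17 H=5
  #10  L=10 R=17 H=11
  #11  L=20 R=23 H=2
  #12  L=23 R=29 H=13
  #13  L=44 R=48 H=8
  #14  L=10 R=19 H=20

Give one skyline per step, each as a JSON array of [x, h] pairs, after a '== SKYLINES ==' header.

== SKYLINES ==
[[0,11],[10,0]]
[[0,11],[10,0],[28,11],[35,0]]
[[0,11],[10,0],[28,11],[45,0]]
[[0,11],[9,14],[18,0],[28,11],[45,0]]
[[0,11],[9,14],[10,20],[19,0],[28,11],[45,0]]
[[0,11],[9,14],[10,20],[19,0],[28,11],[45,0]]
[[0,11],[9,14],[10,20],[19,0],[28,11],[34,14],[48,0]]
[[0,11],[9,14],[10,20],[19,0],[25,6],[26,0],[28,11],[34,14],[48,0]]
[[0,11],[9,14],[10,20],[19,0],[25,6],[26,0],[28,11],[34,14],[48,0]]
[[0,11],[9,14],[10,20],[19,0],[25,6],[26,0],[28,11],[34,14],[48,0]]
[[0,11],[9,14],[10,20],[19,0],[20,2],[23,0],[25,6],[26,0],[28,11],[34,14],[48,0]]
[[0,11],[9,14],[10,20],[19,0],[20,2],[23,13],[29,11],[34,14],[48,0]]
[[0,11],[9,14],[10,20],[19,0],[20,2],[23,13],[29,11],[34,14],[48,0]]
[[0,11],[9,14],[10,20],[19,0],[20,2],[23,13],[29,11],[34,14],[48,0]]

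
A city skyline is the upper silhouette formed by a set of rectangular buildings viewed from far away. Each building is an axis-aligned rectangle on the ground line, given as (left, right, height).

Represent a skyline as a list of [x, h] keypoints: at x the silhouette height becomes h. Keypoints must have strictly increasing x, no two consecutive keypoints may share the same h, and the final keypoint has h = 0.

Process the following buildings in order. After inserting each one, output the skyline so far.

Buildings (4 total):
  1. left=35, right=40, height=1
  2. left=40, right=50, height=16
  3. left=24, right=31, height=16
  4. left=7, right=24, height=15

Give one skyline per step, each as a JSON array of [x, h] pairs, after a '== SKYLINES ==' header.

== SKYLINES ==
[[35,1],[40,0]]
[[35,1],[40,16],[50,0]]
[[24,16],[31,0],[35,1],[40,16],[50,0]]
[[7,15],[24,16],[31,0],[35,1],[40,16],[50,0]]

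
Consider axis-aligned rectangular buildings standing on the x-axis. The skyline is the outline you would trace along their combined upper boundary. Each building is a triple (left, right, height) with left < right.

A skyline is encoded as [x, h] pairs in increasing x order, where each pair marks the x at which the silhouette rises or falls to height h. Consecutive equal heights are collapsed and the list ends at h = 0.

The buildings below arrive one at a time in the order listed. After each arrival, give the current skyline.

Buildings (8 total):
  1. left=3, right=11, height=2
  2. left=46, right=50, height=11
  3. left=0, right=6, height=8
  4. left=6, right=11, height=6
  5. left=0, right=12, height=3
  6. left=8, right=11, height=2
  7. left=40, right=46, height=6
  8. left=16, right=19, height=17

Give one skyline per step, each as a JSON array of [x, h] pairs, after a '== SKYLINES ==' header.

== SKYLINES ==
[[3,2],[11,0]]
[[3,2],[11,0],[46,11],[50,0]]
[[0,8],[6,2],[11,0],[46,11],[50,0]]
[[0,8],[6,6],[11,0],[46,11],[50,0]]
[[0,8],[6,6],[11,3],[12,0],[46,11],[50,0]]
[[0,8],[6,6],[11,3],[12,0],[46,11],[50,0]]
[[0,8],[6,6],[11,3],[12,0],[40,6],[46,11],[50,0]]
[[0,8],[6,6],[11,3],[12,0],[16,17],[19,0],[40,6],[46,11],[50,0]]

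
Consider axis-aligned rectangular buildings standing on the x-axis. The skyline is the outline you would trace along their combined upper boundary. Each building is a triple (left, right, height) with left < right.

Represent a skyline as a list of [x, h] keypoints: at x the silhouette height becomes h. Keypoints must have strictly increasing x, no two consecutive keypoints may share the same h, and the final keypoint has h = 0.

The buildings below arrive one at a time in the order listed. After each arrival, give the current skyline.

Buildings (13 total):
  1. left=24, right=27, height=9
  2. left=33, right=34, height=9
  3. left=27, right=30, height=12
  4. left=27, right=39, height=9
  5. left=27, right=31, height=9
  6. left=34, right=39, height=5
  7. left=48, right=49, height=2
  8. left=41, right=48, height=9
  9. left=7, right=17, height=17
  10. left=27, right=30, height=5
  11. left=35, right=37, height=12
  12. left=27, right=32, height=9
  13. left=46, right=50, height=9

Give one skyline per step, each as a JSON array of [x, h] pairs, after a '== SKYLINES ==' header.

== SKYLINES ==
[[24,9],[27,0]]
[[24,9],[27,0],[33,9],[34,0]]
[[24,9],[27,12],[30,0],[33,9],[34,0]]
[[24,9],[27,12],[30,9],[39,0]]
[[24,9],[27,12],[30,9],[39,0]]
[[24,9],[27,12],[30,9],[39,0]]
[[24,9],[27,12],[30,9],[39,0],[48,2],[49,0]]
[[24,9],[27,12],[30,9],[39,0],[41,9],[48,2],[49,0]]
[[7,17],[17,0],[24,9],[27,12],[30,9],[39,0],[41,9],[48,2],[49,0]]
[[7,17],[17,0],[24,9],[27,12],[30,9],[39,0],[41,9],[48,2],[49,0]]
[[7,17],[17,0],[24,9],[27,12],[30,9],[35,12],[37,9],[39,0],[41,9],[48,2],[49,0]]
[[7,17],[17,0],[24,9],[27,12],[30,9],[35,12],[37,9],[39,0],[41,9],[48,2],[49,0]]
[[7,17],[17,0],[24,9],[27,12],[30,9],[35,12],[37,9],[39,0],[41,9],[50,0]]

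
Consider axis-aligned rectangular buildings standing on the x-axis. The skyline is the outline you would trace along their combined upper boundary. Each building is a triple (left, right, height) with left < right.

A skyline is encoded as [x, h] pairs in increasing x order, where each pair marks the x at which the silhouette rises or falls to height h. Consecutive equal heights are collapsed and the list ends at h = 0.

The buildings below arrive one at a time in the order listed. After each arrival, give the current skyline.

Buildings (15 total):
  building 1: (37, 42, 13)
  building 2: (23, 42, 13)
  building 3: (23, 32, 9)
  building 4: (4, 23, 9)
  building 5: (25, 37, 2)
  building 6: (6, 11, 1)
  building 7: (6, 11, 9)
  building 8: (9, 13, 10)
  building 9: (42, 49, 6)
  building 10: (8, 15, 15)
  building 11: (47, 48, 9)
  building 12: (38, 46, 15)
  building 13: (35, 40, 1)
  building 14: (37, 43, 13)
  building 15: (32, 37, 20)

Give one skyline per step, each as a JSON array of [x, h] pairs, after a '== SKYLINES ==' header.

== SKYLINES ==
[[37,13],[42,0]]
[[23,13],[42,0]]
[[23,13],[42,0]]
[[4,9],[23,13],[42,0]]
[[4,9],[23,13],[42,0]]
[[4,9],[23,13],[42,0]]
[[4,9],[23,13],[42,0]]
[[4,9],[9,10],[13,9],[23,13],[42,0]]
[[4,9],[9,10],[13,9],[23,13],[42,6],[49,0]]
[[4,9],[8,15],[15,9],[23,13],[42,6],[49,0]]
[[4,9],[8,15],[15,9],[23,13],[42,6],[47,9],[48,6],[49,0]]
[[4,9],[8,15],[15,9],[23,13],[38,15],[46,6],[47,9],[48,6],[49,0]]
[[4,9],[8,15],[15,9],[23,13],[38,15],[46,6],[47,9],[48,6],[49,0]]
[[4,9],[8,15],[15,9],[23,13],[38,15],[46,6],[47,9],[48,6],[49,0]]
[[4,9],[8,15],[15,9],[23,13],[32,20],[37,13],[38,15],[46,6],[47,9],[48,6],[49,0]]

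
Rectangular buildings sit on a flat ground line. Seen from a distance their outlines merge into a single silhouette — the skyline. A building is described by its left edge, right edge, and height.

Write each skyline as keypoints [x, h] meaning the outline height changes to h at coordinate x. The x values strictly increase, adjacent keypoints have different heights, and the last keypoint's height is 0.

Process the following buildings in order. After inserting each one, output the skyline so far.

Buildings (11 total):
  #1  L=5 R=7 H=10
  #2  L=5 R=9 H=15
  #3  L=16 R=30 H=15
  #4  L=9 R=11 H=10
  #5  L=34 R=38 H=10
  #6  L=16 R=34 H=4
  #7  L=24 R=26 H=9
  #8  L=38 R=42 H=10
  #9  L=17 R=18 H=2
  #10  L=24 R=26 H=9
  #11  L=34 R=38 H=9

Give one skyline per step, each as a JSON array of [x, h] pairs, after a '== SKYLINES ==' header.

== SKYLINES ==
[[5,10],[7,0]]
[[5,15],[9,0]]
[[5,15],[9,0],[16,15],[30,0]]
[[5,15],[9,10],[11,0],[16,15],[30,0]]
[[5,15],[9,10],[11,0],[16,15],[30,0],[34,10],[38,0]]
[[5,15],[9,10],[11,0],[16,15],[30,4],[34,10],[38,0]]
[[5,15],[9,10],[11,0],[16,15],[30,4],[34,10],[38,0]]
[[5,15],[9,10],[11,0],[16,15],[30,4],[34,10],[42,0]]
[[5,15],[9,10],[11,0],[16,15],[30,4],[34,10],[42,0]]
[[5,15],[9,10],[11,0],[16,15],[30,4],[34,10],[42,0]]
[[5,15],[9,10],[11,0],[16,15],[30,4],[34,10],[42,0]]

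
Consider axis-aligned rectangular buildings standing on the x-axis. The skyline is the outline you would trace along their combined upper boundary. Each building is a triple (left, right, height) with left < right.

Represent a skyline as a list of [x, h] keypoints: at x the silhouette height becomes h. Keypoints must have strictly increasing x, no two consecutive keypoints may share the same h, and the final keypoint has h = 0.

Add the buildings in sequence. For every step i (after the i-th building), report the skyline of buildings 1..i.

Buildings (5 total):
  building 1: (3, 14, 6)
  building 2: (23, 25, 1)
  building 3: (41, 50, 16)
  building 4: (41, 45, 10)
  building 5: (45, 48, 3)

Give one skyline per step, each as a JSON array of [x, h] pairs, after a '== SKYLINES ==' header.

== SKYLINES ==
[[3,6],[14,0]]
[[3,6],[14,0],[23,1],[25,0]]
[[3,6],[14,0],[23,1],[25,0],[41,16],[50,0]]
[[3,6],[14,0],[23,1],[25,0],[41,16],[50,0]]
[[3,6],[14,0],[23,1],[25,0],[41,16],[50,0]]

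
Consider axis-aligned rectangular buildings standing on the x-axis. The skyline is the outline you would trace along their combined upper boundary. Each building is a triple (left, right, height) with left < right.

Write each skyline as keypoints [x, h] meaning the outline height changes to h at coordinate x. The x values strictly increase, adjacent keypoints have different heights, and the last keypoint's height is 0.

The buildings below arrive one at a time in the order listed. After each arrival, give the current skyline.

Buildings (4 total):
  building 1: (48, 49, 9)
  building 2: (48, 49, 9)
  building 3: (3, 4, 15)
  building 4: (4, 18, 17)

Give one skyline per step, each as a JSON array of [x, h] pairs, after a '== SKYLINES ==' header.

== SKYLINES ==
[[48,9],[49,0]]
[[48,9],[49,0]]
[[3,15],[4,0],[48,9],[49,0]]
[[3,15],[4,17],[18,0],[48,9],[49,0]]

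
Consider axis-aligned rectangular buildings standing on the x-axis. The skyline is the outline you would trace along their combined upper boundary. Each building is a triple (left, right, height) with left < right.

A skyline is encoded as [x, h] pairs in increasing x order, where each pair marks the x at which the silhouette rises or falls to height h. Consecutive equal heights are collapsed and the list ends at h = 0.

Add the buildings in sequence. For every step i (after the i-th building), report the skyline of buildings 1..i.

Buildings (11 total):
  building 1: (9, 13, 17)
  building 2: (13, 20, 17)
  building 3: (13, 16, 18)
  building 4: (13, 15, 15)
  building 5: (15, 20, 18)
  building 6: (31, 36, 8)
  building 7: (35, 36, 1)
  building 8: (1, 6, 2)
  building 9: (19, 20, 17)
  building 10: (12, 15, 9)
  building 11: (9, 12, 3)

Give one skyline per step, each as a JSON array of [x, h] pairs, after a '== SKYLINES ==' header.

== SKYLINES ==
[[9,17],[13,0]]
[[9,17],[20,0]]
[[9,17],[13,18],[16,17],[20,0]]
[[9,17],[13,18],[16,17],[20,0]]
[[9,17],[13,18],[20,0]]
[[9,17],[13,18],[20,0],[31,8],[36,0]]
[[9,17],[13,18],[20,0],[31,8],[36,0]]
[[1,2],[6,0],[9,17],[13,18],[20,0],[31,8],[36,0]]
[[1,2],[6,0],[9,17],[13,18],[20,0],[31,8],[36,0]]
[[1,2],[6,0],[9,17],[13,18],[20,0],[31,8],[36,0]]
[[1,2],[6,0],[9,17],[13,18],[20,0],[31,8],[36,0]]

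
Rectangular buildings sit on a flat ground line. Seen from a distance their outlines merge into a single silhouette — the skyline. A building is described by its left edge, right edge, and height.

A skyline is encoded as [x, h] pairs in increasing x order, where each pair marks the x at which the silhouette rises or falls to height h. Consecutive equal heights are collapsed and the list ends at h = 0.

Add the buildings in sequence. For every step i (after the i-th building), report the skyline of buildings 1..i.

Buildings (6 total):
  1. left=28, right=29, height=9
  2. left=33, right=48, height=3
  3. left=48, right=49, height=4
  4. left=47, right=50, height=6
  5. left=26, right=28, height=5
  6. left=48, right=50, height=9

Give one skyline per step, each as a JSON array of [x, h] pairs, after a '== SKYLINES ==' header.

== SKYLINES ==
[[28,9],[29,0]]
[[28,9],[29,0],[33,3],[48,0]]
[[28,9],[29,0],[33,3],[48,4],[49,0]]
[[28,9],[29,0],[33,3],[47,6],[50,0]]
[[26,5],[28,9],[29,0],[33,3],[47,6],[50,0]]
[[26,5],[28,9],[29,0],[33,3],[47,6],[48,9],[50,0]]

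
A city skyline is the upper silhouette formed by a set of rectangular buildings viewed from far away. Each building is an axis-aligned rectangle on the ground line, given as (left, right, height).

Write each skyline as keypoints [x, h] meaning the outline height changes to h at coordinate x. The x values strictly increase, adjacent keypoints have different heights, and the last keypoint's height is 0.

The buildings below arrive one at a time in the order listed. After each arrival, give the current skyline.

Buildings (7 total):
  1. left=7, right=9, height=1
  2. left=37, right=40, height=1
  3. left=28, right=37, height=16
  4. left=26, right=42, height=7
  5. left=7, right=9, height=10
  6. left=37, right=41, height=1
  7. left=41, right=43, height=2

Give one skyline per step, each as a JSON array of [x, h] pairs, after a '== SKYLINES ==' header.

== SKYLINES ==
[[7,1],[9,0]]
[[7,1],[9,0],[37,1],[40,0]]
[[7,1],[9,0],[28,16],[37,1],[40,0]]
[[7,1],[9,0],[26,7],[28,16],[37,7],[42,0]]
[[7,10],[9,0],[26,7],[28,16],[37,7],[42,0]]
[[7,10],[9,0],[26,7],[28,16],[37,7],[42,0]]
[[7,10],[9,0],[26,7],[28,16],[37,7],[42,2],[43,0]]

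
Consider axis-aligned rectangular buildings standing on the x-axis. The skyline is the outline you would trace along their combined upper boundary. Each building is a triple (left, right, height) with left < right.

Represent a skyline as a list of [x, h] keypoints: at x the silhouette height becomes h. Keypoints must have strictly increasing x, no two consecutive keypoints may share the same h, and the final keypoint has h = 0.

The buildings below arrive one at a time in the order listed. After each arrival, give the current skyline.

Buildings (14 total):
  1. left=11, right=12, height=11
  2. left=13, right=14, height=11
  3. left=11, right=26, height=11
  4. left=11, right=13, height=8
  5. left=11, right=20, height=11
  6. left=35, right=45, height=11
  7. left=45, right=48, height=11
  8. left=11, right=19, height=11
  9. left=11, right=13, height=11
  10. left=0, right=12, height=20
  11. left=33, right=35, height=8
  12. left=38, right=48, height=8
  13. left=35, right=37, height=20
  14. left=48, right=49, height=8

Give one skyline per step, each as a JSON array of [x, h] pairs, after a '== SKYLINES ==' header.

== SKYLINES ==
[[11,11],[12,0]]
[[11,11],[12,0],[13,11],[14,0]]
[[11,11],[26,0]]
[[11,11],[26,0]]
[[11,11],[26,0]]
[[11,11],[26,0],[35,11],[45,0]]
[[11,11],[26,0],[35,11],[48,0]]
[[11,11],[26,0],[35,11],[48,0]]
[[11,11],[26,0],[35,11],[48,0]]
[[0,20],[12,11],[26,0],[35,11],[48,0]]
[[0,20],[12,11],[26,0],[33,8],[35,11],[48,0]]
[[0,20],[12,11],[26,0],[33,8],[35,11],[48,0]]
[[0,20],[12,11],[26,0],[33,8],[35,20],[37,11],[48,0]]
[[0,20],[12,11],[26,0],[33,8],[35,20],[37,11],[48,8],[49,0]]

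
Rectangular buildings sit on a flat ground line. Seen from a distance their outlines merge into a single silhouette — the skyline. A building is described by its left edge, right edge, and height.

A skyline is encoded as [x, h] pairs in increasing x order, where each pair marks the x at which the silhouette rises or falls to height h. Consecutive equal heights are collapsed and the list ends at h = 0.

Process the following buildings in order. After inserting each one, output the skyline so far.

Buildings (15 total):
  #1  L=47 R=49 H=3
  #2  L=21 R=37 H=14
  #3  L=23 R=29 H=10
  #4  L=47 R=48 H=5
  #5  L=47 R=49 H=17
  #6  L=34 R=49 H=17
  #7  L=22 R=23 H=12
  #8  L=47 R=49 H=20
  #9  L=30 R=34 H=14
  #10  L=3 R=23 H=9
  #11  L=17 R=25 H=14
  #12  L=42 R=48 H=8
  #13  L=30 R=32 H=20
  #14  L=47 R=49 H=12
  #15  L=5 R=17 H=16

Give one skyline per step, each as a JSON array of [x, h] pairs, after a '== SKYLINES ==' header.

== SKYLINES ==
[[47,3],[49,0]]
[[21,14],[37,0],[47,3],[49,0]]
[[21,14],[37,0],[47,3],[49,0]]
[[21,14],[37,0],[47,5],[48,3],[49,0]]
[[21,14],[37,0],[47,17],[49,0]]
[[21,14],[34,17],[49,0]]
[[21,14],[34,17],[49,0]]
[[21,14],[34,17],[47,20],[49,0]]
[[21,14],[34,17],[47,20],[49,0]]
[[3,9],[21,14],[34,17],[47,20],[49,0]]
[[3,9],[17,14],[34,17],[47,20],[49,0]]
[[3,9],[17,14],[34,17],[47,20],[49,0]]
[[3,9],[17,14],[30,20],[32,14],[34,17],[47,20],[49,0]]
[[3,9],[17,14],[30,20],[32,14],[34,17],[47,20],[49,0]]
[[3,9],[5,16],[17,14],[30,20],[32,14],[34,17],[47,20],[49,0]]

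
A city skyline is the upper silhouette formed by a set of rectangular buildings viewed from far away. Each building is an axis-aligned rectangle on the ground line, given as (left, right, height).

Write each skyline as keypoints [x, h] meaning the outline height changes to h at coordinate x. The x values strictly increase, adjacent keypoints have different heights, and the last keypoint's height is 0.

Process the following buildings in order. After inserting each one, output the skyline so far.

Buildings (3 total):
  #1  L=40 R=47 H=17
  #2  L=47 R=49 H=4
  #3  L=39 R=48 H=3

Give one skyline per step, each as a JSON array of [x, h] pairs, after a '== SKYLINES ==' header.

== SKYLINES ==
[[40,17],[47,0]]
[[40,17],[47,4],[49,0]]
[[39,3],[40,17],[47,4],[49,0]]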